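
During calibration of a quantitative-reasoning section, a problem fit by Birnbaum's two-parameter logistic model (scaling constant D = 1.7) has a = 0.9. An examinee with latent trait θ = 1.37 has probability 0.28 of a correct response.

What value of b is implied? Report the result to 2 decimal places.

1.99

P(θ) = 1 / (1 + exp(−D·a(θ − b)))
logit(0.28) = ln(0.28/0.72) = -0.9445
b = θ − logit/(1.7·a) = 1.37 − (-0.9445)/1.5300 = 1.9873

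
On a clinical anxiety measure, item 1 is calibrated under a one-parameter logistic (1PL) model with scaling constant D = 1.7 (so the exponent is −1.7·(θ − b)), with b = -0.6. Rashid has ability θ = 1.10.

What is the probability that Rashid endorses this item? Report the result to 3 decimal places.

0.947

P(θ) = 1 / (1 + exp(−D·(θ − b)))
Exponent: 1.7 × (1.10 − (-0.6)) = 2.8900
1/(1 + e^{-2.8900}) = 0.9473
P = 0.9473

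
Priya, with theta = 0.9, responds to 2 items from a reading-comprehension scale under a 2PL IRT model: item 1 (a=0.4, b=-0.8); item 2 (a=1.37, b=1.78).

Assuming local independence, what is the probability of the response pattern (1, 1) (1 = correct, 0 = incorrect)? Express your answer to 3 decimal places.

P(theta) = 1 / (1 + exp(−a(theta − b)))
P_1 = 1/(1+e^{-0.6800}) = 0.6637
P_2 = 1/(1+e^{1.2056}) = 0.2305
L = P_1 × P_2 = 0.6637 × 0.2305 = 0.15298

0.153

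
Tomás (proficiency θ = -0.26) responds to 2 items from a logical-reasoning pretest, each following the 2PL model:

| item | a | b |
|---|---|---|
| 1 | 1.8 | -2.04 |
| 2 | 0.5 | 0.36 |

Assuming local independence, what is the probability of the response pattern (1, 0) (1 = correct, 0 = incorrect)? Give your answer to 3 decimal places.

0.554

P(θ) = 1 / (1 + exp(−a(θ − b)))
P_1 = 1/(1+e^{-3.2040}) = 0.9610
P_2 = 1/(1+e^{0.3100}) = 0.4231
L = P_1 × (1−P_2) = 0.9610 × 0.5769 = 0.55438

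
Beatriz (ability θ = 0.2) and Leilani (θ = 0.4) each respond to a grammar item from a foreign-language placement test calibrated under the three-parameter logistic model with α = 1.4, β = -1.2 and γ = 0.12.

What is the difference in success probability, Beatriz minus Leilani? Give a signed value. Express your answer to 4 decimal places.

-0.0240

P(θ) = γ + (1 − γ) · 1 / (1 + exp(−α(θ − β)))
P(Beatriz) = 0.8913  [exponent 1.9600]
P(Leilani) = 0.9153  [exponent 2.2400]
Difference = 0.8913 − 0.9153 = -0.0240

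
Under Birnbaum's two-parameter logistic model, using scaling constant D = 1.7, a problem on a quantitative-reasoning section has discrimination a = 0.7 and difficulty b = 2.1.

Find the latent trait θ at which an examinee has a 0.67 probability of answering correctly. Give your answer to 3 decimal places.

P(θ) = 1 / (1 + exp(−D·a(θ − b)))
logit = ln(0.6700/0.3300) = 0.7082
θ = b + logit/(1.7·a) = 2.1 + 0.7082/1.1900 = 2.6951

2.695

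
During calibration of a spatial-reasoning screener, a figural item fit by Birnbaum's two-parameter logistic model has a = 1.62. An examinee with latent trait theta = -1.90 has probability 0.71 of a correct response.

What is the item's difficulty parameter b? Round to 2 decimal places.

P(theta) = 1 / (1 + exp(−a(theta − b)))
logit(0.71) = ln(0.71/0.29) = 0.8954
b = theta − logit/(a) = -1.90 − 0.8954/1.6200 = -2.4527

-2.45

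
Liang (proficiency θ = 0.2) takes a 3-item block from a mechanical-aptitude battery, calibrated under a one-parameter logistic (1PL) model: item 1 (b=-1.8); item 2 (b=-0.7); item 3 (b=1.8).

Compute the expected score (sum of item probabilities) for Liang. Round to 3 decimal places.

1.760

P(θ) = 1 / (1 + exp(−(θ − b)))
P_1 = 1/(1+e^{-2.0000}) = 0.8808
P_2 = 1/(1+e^{-0.9000}) = 0.7109
P_3 = 1/(1+e^{1.6000}) = 0.1680
E[score] = 0.8808 + 0.7109 + 0.1680 = 1.7597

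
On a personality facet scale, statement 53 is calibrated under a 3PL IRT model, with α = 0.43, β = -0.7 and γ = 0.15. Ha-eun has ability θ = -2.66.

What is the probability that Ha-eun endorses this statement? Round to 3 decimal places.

P(θ) = γ + (1 − γ) · 1 / (1 + exp(−α(θ − β)))
Exponent: 0.43 × (-2.66 − (-0.7)) = -0.8428
1/(1 + e^{0.8428}) = 0.3009
P = 0.15 + 0.85 × 0.3009 = 0.4058

0.406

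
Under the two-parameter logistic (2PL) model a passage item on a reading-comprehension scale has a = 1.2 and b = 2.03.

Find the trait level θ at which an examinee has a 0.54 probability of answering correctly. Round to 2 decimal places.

P(θ) = 1 / (1 + exp(−a(θ − b)))
logit = ln(0.5400/0.4600) = 0.1603
θ = b + logit/(a) = 2.03 + 0.1603/1.2000 = 2.1636

2.16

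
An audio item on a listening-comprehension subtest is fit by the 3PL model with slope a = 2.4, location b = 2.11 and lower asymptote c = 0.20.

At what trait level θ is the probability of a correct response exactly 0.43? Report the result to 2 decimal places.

P(θ) = c + (1 − c) · 1 / (1 + exp(−a(θ − b)))
Remove guessing floor: (0.43 − 0.20)/(1 − 0.20) = 0.2875
logit = ln(0.2875/0.7125) = -0.9076
θ = b + logit/(a) = 2.11 + (-0.9076)/2.4000 = 1.7319

1.73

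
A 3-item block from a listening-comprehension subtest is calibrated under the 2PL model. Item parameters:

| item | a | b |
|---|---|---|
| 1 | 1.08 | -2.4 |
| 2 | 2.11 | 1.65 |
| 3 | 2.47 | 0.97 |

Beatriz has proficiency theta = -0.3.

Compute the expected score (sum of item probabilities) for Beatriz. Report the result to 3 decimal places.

0.964

P(theta) = 1 / (1 + exp(−a(theta − b)))
P_1 = 1/(1+e^{-2.2680}) = 0.9062
P_2 = 1/(1+e^{4.1145}) = 0.0161
P_3 = 1/(1+e^{3.1369}) = 0.0416
E[score] = 0.9062 + 0.0161 + 0.0416 = 0.9639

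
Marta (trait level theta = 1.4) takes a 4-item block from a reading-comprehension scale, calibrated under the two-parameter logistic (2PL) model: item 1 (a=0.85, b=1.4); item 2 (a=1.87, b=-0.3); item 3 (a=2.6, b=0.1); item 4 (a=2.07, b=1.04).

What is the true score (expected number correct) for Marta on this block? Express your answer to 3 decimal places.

P(theta) = 1 / (1 + exp(−a(theta − b)))
P_1 = 1/(1+e^{0.0000}) = 0.5000
P_2 = 1/(1+e^{-3.1790}) = 0.9600
P_3 = 1/(1+e^{-3.3800}) = 0.9671
P_4 = 1/(1+e^{-0.7452}) = 0.6781
E[score] = 0.5000 + 0.9600 + 0.9671 + 0.6781 = 3.1052

3.105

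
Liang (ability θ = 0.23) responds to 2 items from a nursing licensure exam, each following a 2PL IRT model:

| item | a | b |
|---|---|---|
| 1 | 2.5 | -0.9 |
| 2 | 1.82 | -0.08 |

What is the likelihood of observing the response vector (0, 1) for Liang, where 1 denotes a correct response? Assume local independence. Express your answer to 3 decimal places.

0.036

P(θ) = 1 / (1 + exp(−a(θ − b)))
P_1 = 1/(1+e^{-2.8250}) = 0.9440
P_2 = 1/(1+e^{-0.5642}) = 0.6374
L = (1−P_1) × P_2 = 0.0560 × 0.6374 = 0.03569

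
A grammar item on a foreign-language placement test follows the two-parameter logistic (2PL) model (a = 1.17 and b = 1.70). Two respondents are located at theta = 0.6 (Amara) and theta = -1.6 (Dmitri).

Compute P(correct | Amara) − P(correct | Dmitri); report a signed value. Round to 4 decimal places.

P(theta) = 1 / (1 + exp(−a(theta − b)))
P(Amara) = 0.2164  [exponent -1.2870]
P(Dmitri) = 0.0206  [exponent -3.8610]
Difference = 0.2164 − 0.0206 = 0.1957

0.1957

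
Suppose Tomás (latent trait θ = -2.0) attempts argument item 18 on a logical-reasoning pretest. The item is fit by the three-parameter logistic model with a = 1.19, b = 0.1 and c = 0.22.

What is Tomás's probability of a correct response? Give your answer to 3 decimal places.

0.279

P(θ) = c + (1 − c) · 1 / (1 + exp(−a(θ − b)))
Exponent: 1.19 × (-2.0 − 0.1) = -2.4990
1/(1 + e^{2.4990}) = 0.0759
P = 0.22 + 0.78 × 0.0759 = 0.2792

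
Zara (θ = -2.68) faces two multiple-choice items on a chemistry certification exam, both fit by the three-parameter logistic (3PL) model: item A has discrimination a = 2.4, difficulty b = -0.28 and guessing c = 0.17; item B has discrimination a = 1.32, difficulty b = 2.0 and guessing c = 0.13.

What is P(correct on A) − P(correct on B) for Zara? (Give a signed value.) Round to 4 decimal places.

P(θ) = c + (1 − c) · 1 / (1 + exp(−a(θ − b)))
P_A = 0.1726
P_B = 0.1318
P_A − P_B = 0.0408

0.0408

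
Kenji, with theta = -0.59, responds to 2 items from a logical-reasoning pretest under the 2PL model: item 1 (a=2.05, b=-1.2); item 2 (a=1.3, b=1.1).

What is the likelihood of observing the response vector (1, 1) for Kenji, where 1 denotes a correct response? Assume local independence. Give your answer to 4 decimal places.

0.0778

P(theta) = 1 / (1 + exp(−a(theta − b)))
P_1 = 1/(1+e^{-1.2505}) = 0.7774
P_2 = 1/(1+e^{2.1970}) = 0.1000
L = P_1 × P_2 = 0.7774 × 0.1000 = 0.07775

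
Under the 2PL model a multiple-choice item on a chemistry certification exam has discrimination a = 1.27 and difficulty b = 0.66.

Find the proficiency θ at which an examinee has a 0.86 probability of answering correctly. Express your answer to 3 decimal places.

2.089

P(θ) = 1 / (1 + exp(−a(θ − b)))
logit = ln(0.8600/0.1400) = 1.8153
θ = b + logit/(a) = 0.66 + 1.8153/1.2700 = 2.0894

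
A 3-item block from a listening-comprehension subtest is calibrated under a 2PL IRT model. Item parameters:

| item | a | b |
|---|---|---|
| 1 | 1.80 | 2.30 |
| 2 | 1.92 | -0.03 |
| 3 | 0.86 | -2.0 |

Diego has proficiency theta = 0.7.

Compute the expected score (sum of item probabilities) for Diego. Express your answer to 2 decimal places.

P(theta) = 1 / (1 + exp(−a(theta − b)))
P_1 = 1/(1+e^{2.8800}) = 0.0532
P_2 = 1/(1+e^{-1.4016}) = 0.8024
P_3 = 1/(1+e^{-2.3220}) = 0.9107
E[score] = 0.0532 + 0.8024 + 0.9107 = 1.7663

1.77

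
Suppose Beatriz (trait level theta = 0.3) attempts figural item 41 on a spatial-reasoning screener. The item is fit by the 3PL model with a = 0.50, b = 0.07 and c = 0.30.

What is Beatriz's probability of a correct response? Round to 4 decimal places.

0.6701

P(theta) = c + (1 − c) · 1 / (1 + exp(−a(theta − b)))
Exponent: 0.50 × (0.3 − 0.07) = 0.1150
1/(1 + e^{-0.1150}) = 0.5287
P = 0.30 + 0.70 × 0.5287 = 0.6701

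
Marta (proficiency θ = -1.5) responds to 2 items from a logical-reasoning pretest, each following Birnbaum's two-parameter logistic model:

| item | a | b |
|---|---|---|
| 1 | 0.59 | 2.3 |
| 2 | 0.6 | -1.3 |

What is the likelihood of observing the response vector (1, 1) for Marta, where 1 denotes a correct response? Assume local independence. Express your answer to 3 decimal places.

0.045

P(θ) = 1 / (1 + exp(−a(θ − b)))
P_1 = 1/(1+e^{2.2420}) = 0.0960
P_2 = 1/(1+e^{0.1200}) = 0.4700
L = P_1 × P_2 = 0.0960 × 0.4700 = 0.04514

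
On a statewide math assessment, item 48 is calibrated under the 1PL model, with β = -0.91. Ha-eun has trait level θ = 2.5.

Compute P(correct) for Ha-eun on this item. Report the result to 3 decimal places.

0.968

P(θ) = 1 / (1 + exp(−(θ − β)))
Exponent: (2.5 − (-0.91)) = 3.4100
1/(1 + e^{-3.4100}) = 0.9680
P = 0.9680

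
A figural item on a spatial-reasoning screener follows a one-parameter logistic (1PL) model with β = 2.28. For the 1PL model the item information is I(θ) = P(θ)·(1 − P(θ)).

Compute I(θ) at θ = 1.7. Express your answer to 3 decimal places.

0.230

P = 1/(1+e^{0.5800}) = 0.3589
P(1−P) = 0.3589 × 0.6411 = 0.2301
I = P(1−P) = 0.23010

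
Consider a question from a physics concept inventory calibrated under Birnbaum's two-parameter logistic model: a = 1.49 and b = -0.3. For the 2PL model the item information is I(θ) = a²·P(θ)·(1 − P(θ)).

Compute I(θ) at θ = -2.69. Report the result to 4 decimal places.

P = 1/(1+e^{3.5611}) = 0.0276
P(1−P) = 0.0276 × 0.9724 = 0.0269
I = a² × P(1−P) = 1.49² × 0.0269 = 0.05963

0.0596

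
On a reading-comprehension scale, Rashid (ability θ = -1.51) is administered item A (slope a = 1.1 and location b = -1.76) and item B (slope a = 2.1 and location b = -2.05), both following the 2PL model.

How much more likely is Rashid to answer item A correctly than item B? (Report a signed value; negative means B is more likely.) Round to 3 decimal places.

-0.188

P(θ) = 1 / (1 + exp(−a(θ − b)))
P_A = 0.5683
P_B = 0.7566
P_A − P_B = -0.1883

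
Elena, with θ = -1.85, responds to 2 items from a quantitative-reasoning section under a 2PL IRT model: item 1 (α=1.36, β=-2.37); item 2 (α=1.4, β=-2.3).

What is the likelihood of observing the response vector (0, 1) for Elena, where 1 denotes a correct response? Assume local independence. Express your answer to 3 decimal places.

P(θ) = 1 / (1 + exp(−α(θ − β)))
P_1 = 1/(1+e^{-0.7072}) = 0.6698
P_2 = 1/(1+e^{-0.6300}) = 0.6525
L = (1−P_1) × P_2 = 0.3302 × 0.6525 = 0.21546

0.215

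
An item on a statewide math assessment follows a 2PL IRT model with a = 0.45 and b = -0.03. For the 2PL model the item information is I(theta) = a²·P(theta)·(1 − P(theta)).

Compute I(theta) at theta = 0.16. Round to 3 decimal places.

P = 1/(1+e^{-0.0855}) = 0.5214
P(1−P) = 0.5214 × 0.4786 = 0.2495
I = a² × P(1−P) = 0.45² × 0.2495 = 0.05053

0.051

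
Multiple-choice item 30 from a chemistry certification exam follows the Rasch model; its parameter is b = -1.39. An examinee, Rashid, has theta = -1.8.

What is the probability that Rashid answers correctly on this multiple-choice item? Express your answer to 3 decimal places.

P(theta) = 1 / (1 + exp(−(theta − b)))
Exponent: (-1.8 − (-1.39)) = -0.4100
1/(1 + e^{0.4100}) = 0.3989
P = 0.3989

0.399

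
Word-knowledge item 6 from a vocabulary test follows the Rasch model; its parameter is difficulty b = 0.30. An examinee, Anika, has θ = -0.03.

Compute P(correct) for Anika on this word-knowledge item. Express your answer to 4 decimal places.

0.4182

P(θ) = 1 / (1 + exp(−(θ − b)))
Exponent: (-0.03 − 0.30) = -0.3300
1/(1 + e^{0.3300}) = 0.4182
P = 0.4182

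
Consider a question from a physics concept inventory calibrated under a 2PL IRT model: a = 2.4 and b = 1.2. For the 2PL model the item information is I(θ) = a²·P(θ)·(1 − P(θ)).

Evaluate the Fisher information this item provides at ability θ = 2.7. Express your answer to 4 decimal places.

P = 1/(1+e^{-3.6000}) = 0.9734
P(1−P) = 0.9734 × 0.0266 = 0.0259
I = a² × P(1−P) = 2.4² × 0.0259 = 0.14912

0.1491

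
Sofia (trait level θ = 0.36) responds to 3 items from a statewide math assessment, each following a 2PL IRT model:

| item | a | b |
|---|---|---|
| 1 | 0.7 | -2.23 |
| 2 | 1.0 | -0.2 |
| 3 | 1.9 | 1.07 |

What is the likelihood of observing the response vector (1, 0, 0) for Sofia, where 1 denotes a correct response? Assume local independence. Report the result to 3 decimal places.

0.248

P(θ) = 1 / (1 + exp(−a(θ − b)))
P_1 = 1/(1+e^{-1.8130}) = 0.8597
P_2 = 1/(1+e^{-0.5600}) = 0.6365
P_3 = 1/(1+e^{1.3490}) = 0.2060
L = P_1 × (1−P_2) × (1−P_3) = 0.8597 × 0.3635 × 0.7940 = 0.24815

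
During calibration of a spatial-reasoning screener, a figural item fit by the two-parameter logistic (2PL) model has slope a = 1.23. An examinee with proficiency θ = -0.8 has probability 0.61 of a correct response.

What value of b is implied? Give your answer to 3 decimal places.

-1.164

P(θ) = 1 / (1 + exp(−a(θ − b)))
logit(0.61) = ln(0.61/0.39) = 0.4473
b = θ − logit/(a) = -0.8 − 0.4473/1.2300 = -1.1637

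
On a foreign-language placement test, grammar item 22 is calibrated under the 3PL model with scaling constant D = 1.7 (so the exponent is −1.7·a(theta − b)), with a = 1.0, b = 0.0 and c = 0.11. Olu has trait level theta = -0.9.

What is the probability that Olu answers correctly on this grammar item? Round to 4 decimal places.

0.2684

P(theta) = c + (1 − c) · 1 / (1 + exp(−D·a(theta − b)))
Exponent: 1.7 × 1.0 × (-0.9 − 0.0) = -1.5300
1/(1 + e^{1.5300}) = 0.1780
P = 0.11 + 0.89 × 0.1780 = 0.2684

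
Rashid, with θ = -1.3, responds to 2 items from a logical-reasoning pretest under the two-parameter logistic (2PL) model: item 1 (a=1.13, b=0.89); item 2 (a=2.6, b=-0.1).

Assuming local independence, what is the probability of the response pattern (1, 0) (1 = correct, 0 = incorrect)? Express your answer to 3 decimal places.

P(θ) = 1 / (1 + exp(−a(θ − b)))
P_1 = 1/(1+e^{2.4747}) = 0.0777
P_2 = 1/(1+e^{3.1200}) = 0.0423
L = P_1 × (1−P_2) = 0.0777 × 0.9577 = 0.07437

0.074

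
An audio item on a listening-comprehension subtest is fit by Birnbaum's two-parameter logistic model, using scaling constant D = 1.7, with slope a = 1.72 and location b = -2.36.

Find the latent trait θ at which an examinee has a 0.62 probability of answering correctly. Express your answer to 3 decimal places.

P(θ) = 1 / (1 + exp(−D·a(θ − b)))
logit = ln(0.6200/0.3800) = 0.4895
θ = b + logit/(1.7·a) = -2.36 + 0.4895/2.9240 = -2.1926

-2.193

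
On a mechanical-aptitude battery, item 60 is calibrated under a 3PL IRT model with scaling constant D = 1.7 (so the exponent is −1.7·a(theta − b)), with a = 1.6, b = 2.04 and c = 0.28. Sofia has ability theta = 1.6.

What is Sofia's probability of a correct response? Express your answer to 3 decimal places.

0.447

P(theta) = c + (1 − c) · 1 / (1 + exp(−D·a(theta − b)))
Exponent: 1.7 × 1.6 × (1.6 − 2.04) = -1.1968
1/(1 + e^{1.1968}) = 0.2320
P = 0.28 + 0.72 × 0.2320 = 0.4471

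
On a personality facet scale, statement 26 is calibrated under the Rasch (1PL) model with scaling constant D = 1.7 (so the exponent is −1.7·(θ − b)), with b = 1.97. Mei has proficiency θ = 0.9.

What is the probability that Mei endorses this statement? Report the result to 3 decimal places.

0.140

P(θ) = 1 / (1 + exp(−D·(θ − b)))
Exponent: 1.7 × (0.9 − 1.97) = -1.8190
1/(1 + e^{1.8190}) = 0.1396
P = 0.1396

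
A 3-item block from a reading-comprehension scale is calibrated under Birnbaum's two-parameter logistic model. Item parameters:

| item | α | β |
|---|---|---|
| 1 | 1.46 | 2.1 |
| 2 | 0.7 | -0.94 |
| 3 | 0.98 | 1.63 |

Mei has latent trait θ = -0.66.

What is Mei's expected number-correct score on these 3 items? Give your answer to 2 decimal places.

P(θ) = 1 / (1 + exp(−α(θ − β)))
P_1 = 1/(1+e^{4.0296}) = 0.0175
P_2 = 1/(1+e^{-0.1960}) = 0.5488
P_3 = 1/(1+e^{2.2442}) = 0.0959
E[score] = 0.0175 + 0.5488 + 0.0959 = 0.6622

0.66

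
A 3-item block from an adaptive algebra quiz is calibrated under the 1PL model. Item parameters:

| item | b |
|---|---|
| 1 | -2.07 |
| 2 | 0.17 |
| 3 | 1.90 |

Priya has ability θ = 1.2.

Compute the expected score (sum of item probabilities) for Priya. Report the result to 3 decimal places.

2.032

P(θ) = 1 / (1 + exp(−(θ − b)))
P_1 = 1/(1+e^{-3.2700}) = 0.9634
P_2 = 1/(1+e^{-1.0300}) = 0.7369
P_3 = 1/(1+e^{0.7000}) = 0.3318
E[score] = 0.9634 + 0.7369 + 0.3318 = 2.0321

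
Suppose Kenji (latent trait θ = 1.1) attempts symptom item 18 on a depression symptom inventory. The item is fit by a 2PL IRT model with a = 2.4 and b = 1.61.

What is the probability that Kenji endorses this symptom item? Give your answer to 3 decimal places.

0.227

P(θ) = 1 / (1 + exp(−a(θ − b)))
Exponent: 2.4 × (1.1 − 1.61) = -1.2240
1/(1 + e^{1.2240}) = 0.2272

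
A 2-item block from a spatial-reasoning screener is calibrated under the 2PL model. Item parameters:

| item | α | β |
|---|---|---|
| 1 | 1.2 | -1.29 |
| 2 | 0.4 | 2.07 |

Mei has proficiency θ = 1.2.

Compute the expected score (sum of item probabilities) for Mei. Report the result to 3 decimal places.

1.366

P(θ) = 1 / (1 + exp(−α(θ − β)))
P_1 = 1/(1+e^{-2.9880}) = 0.9520
P_2 = 1/(1+e^{0.3480}) = 0.4139
E[score] = 0.9520 + 0.4139 = 1.3659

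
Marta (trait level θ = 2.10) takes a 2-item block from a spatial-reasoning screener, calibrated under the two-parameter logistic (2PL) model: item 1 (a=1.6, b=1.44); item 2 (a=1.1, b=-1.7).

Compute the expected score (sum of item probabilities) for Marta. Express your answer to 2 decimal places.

P(θ) = 1 / (1 + exp(−a(θ − b)))
P_1 = 1/(1+e^{-1.0560}) = 0.7419
P_2 = 1/(1+e^{-4.1800}) = 0.9849
E[score] = 0.7419 + 0.9849 = 1.7269

1.73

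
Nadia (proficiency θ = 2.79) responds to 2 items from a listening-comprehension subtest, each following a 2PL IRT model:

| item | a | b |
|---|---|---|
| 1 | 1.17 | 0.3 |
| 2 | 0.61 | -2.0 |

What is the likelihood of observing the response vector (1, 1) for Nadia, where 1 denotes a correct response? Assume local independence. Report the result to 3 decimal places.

P(θ) = 1 / (1 + exp(−a(θ − b)))
P_1 = 1/(1+e^{-2.9133}) = 0.9485
P_2 = 1/(1+e^{-2.9219}) = 0.9489
L = P_1 × P_2 = 0.9485 × 0.9489 = 0.90005

0.900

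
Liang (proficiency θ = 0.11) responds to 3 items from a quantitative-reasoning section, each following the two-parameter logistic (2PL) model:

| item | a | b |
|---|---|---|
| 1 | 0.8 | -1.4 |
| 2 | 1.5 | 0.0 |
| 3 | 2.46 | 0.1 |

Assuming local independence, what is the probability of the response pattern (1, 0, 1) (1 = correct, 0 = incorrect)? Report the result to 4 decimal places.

0.1788

P(θ) = 1 / (1 + exp(−a(θ − b)))
P_1 = 1/(1+e^{-1.2080}) = 0.7699
P_2 = 1/(1+e^{-0.1650}) = 0.5412
P_3 = 1/(1+e^{-0.0246}) = 0.5061
L = P_1 × (1−P_2) × P_3 = 0.7699 × 0.4588 × 0.5061 = 0.17881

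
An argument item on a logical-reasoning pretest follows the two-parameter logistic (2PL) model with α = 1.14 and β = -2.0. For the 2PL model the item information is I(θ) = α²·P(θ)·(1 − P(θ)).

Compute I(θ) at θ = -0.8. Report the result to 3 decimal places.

0.210

P = 1/(1+e^{-1.3680}) = 0.7971
P(1−P) = 0.7971 × 0.2029 = 0.1618
I = α² × P(1−P) = 1.14² × 0.1618 = 0.21022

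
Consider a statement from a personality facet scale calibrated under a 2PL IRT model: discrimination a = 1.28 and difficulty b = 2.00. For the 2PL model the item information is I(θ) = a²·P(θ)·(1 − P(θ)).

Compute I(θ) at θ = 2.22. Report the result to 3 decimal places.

P = 1/(1+e^{-0.2816}) = 0.5699
P(1−P) = 0.5699 × 0.4301 = 0.2451
I = a² × P(1−P) = 1.28² × 0.2451 = 0.40159

0.402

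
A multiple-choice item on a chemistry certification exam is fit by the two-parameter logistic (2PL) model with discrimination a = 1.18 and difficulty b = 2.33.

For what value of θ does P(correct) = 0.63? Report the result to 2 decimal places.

2.78

P(θ) = 1 / (1 + exp(−a(θ − b)))
logit = ln(0.6300/0.3700) = 0.5322
θ = b + logit/(a) = 2.33 + 0.5322/1.1800 = 2.7810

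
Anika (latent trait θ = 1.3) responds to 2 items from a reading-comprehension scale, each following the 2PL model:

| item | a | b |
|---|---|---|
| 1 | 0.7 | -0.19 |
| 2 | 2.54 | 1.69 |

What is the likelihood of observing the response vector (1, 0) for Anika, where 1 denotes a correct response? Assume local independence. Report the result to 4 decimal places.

0.5392

P(θ) = 1 / (1 + exp(−a(θ − b)))
P_1 = 1/(1+e^{-1.0430}) = 0.7394
P_2 = 1/(1+e^{0.9906}) = 0.2708
L = P_1 × (1−P_2) = 0.7394 × 0.7292 = 0.53920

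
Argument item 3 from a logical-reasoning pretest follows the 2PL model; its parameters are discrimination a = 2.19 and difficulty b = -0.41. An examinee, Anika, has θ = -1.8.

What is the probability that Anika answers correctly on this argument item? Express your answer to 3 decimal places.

0.045

P(θ) = 1 / (1 + exp(−a(θ − b)))
Exponent: 2.19 × (-1.8 − (-0.41)) = -3.0441
1/(1 + e^{3.0441}) = 0.0455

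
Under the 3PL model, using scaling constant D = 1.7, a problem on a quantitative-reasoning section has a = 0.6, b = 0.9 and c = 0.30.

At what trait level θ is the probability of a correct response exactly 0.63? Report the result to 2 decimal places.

0.79

P(θ) = c + (1 − c) · 1 / (1 + exp(−D·a(θ − b)))
Remove guessing floor: (0.63 − 0.30)/(1 − 0.30) = 0.4714
logit = ln(0.4714/0.5286) = -0.1144
θ = b + logit/(1.7·a) = 0.9 + (-0.1144)/1.0200 = 0.7878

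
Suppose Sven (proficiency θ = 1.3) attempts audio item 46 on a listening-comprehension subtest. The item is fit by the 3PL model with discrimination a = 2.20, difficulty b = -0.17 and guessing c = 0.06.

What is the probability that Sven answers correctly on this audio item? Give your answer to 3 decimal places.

0.964

P(θ) = c + (1 − c) · 1 / (1 + exp(−a(θ − b)))
Exponent: 2.20 × (1.3 − (-0.17)) = 3.2340
1/(1 + e^{-3.2340}) = 0.9621
P = 0.06 + 0.94 × 0.9621 = 0.9644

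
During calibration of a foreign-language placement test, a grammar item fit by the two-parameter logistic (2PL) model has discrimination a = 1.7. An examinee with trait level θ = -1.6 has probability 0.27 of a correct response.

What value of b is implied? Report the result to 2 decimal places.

-1.01

P(θ) = 1 / (1 + exp(−a(θ − b)))
logit(0.27) = ln(0.27/0.73) = -0.9946
b = θ − logit/(a) = -1.6 − (-0.9946)/1.7000 = -1.0149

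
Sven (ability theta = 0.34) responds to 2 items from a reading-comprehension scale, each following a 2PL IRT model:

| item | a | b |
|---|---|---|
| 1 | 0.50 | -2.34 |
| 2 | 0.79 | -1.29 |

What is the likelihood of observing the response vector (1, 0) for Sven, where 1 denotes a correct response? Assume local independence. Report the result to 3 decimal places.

0.171

P(theta) = 1 / (1 + exp(−a(theta − b)))
P_1 = 1/(1+e^{-1.3400}) = 0.7925
P_2 = 1/(1+e^{-1.2877}) = 0.7838
L = P_1 × (1−P_2) = 0.7925 × 0.2162 = 0.17137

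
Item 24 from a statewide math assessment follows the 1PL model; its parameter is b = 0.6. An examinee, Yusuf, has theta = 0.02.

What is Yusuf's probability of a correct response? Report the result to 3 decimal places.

P(theta) = 1 / (1 + exp(−(theta − b)))
Exponent: (0.02 − 0.6) = -0.5800
1/(1 + e^{0.5800}) = 0.3589
P = 0.3589

0.359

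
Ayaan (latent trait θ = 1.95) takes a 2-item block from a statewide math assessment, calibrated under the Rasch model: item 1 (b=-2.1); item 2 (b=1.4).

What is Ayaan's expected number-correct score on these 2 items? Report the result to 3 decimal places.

1.617

P(θ) = 1 / (1 + exp(−(θ − b)))
P_1 = 1/(1+e^{-4.0500}) = 0.9829
P_2 = 1/(1+e^{-0.5500}) = 0.6341
E[score] = 0.9829 + 0.6341 = 1.6170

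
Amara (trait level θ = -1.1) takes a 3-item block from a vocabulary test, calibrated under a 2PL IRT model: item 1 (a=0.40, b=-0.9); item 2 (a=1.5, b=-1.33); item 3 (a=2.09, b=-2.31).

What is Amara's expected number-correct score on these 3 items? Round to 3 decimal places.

1.992

P(θ) = 1 / (1 + exp(−a(θ − b)))
P_1 = 1/(1+e^{0.0800}) = 0.4800
P_2 = 1/(1+e^{-0.3450}) = 0.5854
P_3 = 1/(1+e^{-2.5289}) = 0.9261
E[score] = 0.4800 + 0.5854 + 0.9261 = 1.9916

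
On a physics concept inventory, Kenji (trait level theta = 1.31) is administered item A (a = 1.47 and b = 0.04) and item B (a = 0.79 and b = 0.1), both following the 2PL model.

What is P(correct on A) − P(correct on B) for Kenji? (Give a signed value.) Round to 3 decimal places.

P(theta) = 1 / (1 + exp(−a(theta − b)))
P_A = 0.8661
P_B = 0.7223
P_A − P_B = 0.1438

0.144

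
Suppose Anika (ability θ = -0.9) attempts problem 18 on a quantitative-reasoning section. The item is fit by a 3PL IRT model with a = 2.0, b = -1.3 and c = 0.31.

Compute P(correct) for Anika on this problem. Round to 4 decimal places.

P(θ) = c + (1 − c) · 1 / (1 + exp(−a(θ − b)))
Exponent: 2.0 × (-0.9 − (-1.3)) = 0.8000
1/(1 + e^{-0.8000}) = 0.6900
P = 0.31 + 0.69 × 0.6900 = 0.7861

0.7861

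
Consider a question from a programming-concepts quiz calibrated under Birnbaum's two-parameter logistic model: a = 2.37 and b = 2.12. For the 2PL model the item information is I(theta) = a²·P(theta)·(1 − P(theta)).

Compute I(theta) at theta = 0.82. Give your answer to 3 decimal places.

P = 1/(1+e^{3.0810}) = 0.0439
P(1−P) = 0.0439 × 0.9561 = 0.0420
I = a² × P(1−P) = 2.37² × 0.0420 = 0.23575

0.236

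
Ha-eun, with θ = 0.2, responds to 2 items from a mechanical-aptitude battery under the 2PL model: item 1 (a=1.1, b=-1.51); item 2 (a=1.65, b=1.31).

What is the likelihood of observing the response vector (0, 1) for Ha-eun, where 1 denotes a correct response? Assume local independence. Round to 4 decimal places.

0.0183

P(θ) = 1 / (1 + exp(−a(θ − b)))
P_1 = 1/(1+e^{-1.8810}) = 0.8677
P_2 = 1/(1+e^{1.8315}) = 0.1381
L = (1−P_1) × P_2 = 0.1323 × 0.1381 = 0.01826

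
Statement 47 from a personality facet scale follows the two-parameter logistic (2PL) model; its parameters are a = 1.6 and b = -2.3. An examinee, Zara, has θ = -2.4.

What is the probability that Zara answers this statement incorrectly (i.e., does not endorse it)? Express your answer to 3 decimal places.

0.540

P(θ) = 1 / (1 + exp(−a(θ − b)))
Exponent: 1.6 × (-2.4 − (-2.3)) = -0.1600
1/(1 + e^{0.1600}) = 0.4601
P(incorrect) = 1 − 0.4601 = 0.5399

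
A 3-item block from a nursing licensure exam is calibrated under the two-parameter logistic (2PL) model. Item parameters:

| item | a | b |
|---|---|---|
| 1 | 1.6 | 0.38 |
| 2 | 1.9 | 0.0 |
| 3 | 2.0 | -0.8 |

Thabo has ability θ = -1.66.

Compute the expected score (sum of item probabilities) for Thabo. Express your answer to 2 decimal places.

P(θ) = 1 / (1 + exp(−a(θ − b)))
P_1 = 1/(1+e^{3.2640}) = 0.0368
P_2 = 1/(1+e^{3.1540}) = 0.0409
P_3 = 1/(1+e^{1.7200}) = 0.1519
E[score] = 0.0368 + 0.0409 + 0.1519 = 0.2296

0.23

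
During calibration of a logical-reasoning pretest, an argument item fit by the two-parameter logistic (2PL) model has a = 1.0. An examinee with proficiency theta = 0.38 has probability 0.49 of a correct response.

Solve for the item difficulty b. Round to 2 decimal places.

P(theta) = 1 / (1 + exp(−a(theta − b)))
logit(0.49) = ln(0.49/0.51) = -0.0400
b = theta − logit/(a) = 0.38 − (-0.0400)/1.0000 = 0.4200

0.42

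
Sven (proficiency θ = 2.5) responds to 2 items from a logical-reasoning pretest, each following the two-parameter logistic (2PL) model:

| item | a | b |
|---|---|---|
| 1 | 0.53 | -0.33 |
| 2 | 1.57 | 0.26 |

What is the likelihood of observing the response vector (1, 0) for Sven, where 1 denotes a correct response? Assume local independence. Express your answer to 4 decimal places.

0.0236

P(θ) = 1 / (1 + exp(−a(θ − b)))
P_1 = 1/(1+e^{-1.4999}) = 0.8176
P_2 = 1/(1+e^{-3.5168}) = 0.9712
L = P_1 × (1−P_2) = 0.8176 × 0.0288 = 0.02358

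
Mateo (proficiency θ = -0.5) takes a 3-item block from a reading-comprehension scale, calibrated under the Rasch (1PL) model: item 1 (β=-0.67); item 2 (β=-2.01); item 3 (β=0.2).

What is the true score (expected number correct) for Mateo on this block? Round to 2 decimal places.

1.69

P(θ) = 1 / (1 + exp(−(θ − β)))
P_1 = 1/(1+e^{-0.1700}) = 0.5424
P_2 = 1/(1+e^{-1.5100}) = 0.8191
P_3 = 1/(1+e^{0.7000}) = 0.3318
E[score] = 0.5424 + 0.8191 + 0.3318 = 1.6933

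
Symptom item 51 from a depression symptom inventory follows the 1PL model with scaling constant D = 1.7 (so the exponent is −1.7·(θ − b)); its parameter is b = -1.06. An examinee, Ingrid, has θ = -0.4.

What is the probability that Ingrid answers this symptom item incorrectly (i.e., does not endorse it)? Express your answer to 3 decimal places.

0.246

P(θ) = 1 / (1 + exp(−D·(θ − b)))
Exponent: 1.7 × (-0.4 − (-1.06)) = 1.1220
1/(1 + e^{-1.1220}) = 0.7544
P = 0.7544
P(incorrect) = 1 − 0.7544 = 0.2456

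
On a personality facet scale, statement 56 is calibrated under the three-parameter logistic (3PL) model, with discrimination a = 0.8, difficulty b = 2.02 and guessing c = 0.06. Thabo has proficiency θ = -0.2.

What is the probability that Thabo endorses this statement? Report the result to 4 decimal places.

P(θ) = c + (1 − c) · 1 / (1 + exp(−a(θ − b)))
Exponent: 0.8 × (-0.2 − 2.02) = -1.7760
1/(1 + e^{1.7760}) = 0.1448
P = 0.06 + 0.94 × 0.1448 = 0.1961

0.1961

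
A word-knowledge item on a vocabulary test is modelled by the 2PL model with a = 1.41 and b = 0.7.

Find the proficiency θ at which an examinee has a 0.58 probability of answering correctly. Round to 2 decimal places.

0.93

P(θ) = 1 / (1 + exp(−a(θ − b)))
logit = ln(0.5800/0.4200) = 0.3228
θ = b + logit/(a) = 0.7 + 0.3228/1.4100 = 0.9289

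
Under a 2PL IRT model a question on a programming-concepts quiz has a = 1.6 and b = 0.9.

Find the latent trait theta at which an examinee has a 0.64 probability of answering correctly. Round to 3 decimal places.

P(theta) = 1 / (1 + exp(−a(theta − b)))
logit = ln(0.6400/0.3600) = 0.5754
theta = b + logit/(a) = 0.9 + 0.5754/1.6000 = 1.2596

1.260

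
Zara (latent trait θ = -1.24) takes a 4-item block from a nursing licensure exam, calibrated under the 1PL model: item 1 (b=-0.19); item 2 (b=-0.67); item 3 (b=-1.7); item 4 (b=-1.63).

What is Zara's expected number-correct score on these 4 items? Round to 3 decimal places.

1.830

P(θ) = 1 / (1 + exp(−(θ − b)))
P_1 = 1/(1+e^{1.0500}) = 0.2592
P_2 = 1/(1+e^{0.5700}) = 0.3612
P_3 = 1/(1+e^{-0.4600}) = 0.6130
P_4 = 1/(1+e^{-0.3900}) = 0.5963
E[score] = 0.2592 + 0.3612 + 0.6130 + 0.5963 = 1.8298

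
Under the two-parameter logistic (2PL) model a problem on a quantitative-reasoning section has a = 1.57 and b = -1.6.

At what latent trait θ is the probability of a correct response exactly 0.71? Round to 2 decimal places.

-1.03

P(θ) = 1 / (1 + exp(−a(θ − b)))
logit = ln(0.7100/0.2900) = 0.8954
θ = b + logit/(a) = -1.6 + 0.8954/1.5700 = -1.0297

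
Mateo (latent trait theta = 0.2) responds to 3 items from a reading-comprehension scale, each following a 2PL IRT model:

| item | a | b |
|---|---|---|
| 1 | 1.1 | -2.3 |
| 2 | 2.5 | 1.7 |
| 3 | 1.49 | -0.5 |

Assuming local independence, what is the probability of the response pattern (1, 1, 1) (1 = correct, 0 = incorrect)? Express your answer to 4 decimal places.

P(theta) = 1 / (1 + exp(−a(theta − b)))
P_1 = 1/(1+e^{-2.7500}) = 0.9399
P_2 = 1/(1+e^{3.7500}) = 0.0230
P_3 = 1/(1+e^{-1.0430}) = 0.7394
L = P_1 × P_2 × P_3 = 0.9399 × 0.0230 × 0.7394 = 0.01597

0.0160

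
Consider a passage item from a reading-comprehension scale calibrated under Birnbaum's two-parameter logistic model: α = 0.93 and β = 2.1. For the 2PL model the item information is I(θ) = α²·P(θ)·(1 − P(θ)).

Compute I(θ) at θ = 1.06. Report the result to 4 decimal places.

0.1726

P = 1/(1+e^{0.9672}) = 0.2754
P(1−P) = 0.2754 × 0.7246 = 0.1996
I = α² × P(1−P) = 0.93² × 0.1996 = 0.17261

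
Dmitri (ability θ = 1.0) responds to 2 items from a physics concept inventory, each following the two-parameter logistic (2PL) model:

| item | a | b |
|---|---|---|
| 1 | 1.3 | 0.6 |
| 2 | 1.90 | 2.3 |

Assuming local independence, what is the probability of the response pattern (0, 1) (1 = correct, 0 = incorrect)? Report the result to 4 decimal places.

0.0291

P(θ) = 1 / (1 + exp(−a(θ − b)))
P_1 = 1/(1+e^{-0.5200}) = 0.6271
P_2 = 1/(1+e^{2.4700}) = 0.0780
L = (1−P_1) × P_2 = 0.3729 × 0.0780 = 0.02908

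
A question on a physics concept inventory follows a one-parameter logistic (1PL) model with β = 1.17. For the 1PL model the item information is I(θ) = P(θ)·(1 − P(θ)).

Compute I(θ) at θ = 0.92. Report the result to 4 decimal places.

P = 1/(1+e^{0.2500}) = 0.4378
P(1−P) = 0.4378 × 0.5622 = 0.2461
I = P(1−P) = 0.24613

0.2461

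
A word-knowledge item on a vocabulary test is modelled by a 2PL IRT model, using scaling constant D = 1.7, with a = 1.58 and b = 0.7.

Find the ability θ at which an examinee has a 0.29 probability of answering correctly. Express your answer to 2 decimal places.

0.37

P(θ) = 1 / (1 + exp(−D·a(θ − b)))
logit = ln(0.2900/0.7100) = -0.8954
θ = b + logit/(1.7·a) = 0.7 + (-0.8954)/2.6860 = 0.3666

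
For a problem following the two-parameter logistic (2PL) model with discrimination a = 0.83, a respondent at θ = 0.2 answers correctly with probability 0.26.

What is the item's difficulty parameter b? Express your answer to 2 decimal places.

1.46

P(θ) = 1 / (1 + exp(−a(θ − b)))
logit(0.26) = ln(0.26/0.74) = -1.0460
b = θ − logit/(a) = 0.2 − (-1.0460)/0.8300 = 1.4602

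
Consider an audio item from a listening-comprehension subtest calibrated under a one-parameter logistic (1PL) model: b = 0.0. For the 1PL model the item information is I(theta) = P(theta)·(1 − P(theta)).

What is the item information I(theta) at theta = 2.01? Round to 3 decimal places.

0.104

P = 1/(1+e^{-2.0100}) = 0.8818
P(1−P) = 0.8818 × 0.1182 = 0.1042
I = P(1−P) = 0.10420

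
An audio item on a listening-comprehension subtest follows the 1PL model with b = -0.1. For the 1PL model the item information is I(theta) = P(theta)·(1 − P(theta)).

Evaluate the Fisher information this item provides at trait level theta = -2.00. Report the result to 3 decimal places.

0.113

P = 1/(1+e^{1.9000}) = 0.1301
P(1−P) = 0.1301 × 0.8699 = 0.1132
I = P(1−P) = 0.11318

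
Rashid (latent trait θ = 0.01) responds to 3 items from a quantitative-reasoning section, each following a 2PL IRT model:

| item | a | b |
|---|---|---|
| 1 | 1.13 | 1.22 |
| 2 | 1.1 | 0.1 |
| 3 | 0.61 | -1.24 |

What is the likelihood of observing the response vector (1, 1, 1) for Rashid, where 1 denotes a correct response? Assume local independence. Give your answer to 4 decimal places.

P(θ) = 1 / (1 + exp(−a(θ − b)))
P_1 = 1/(1+e^{1.3673}) = 0.2031
P_2 = 1/(1+e^{0.0990}) = 0.4753
P_3 = 1/(1+e^{-0.7625}) = 0.6819
L = P_1 × P_2 × P_3 = 0.2031 × 0.4753 × 0.6819 = 0.06581

0.0658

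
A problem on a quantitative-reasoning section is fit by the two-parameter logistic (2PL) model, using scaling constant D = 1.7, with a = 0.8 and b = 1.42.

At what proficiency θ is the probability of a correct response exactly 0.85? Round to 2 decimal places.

2.70

P(θ) = 1 / (1 + exp(−D·a(θ − b)))
logit = ln(0.8500/0.1500) = 1.7346
θ = b + logit/(1.7·a) = 1.42 + 1.7346/1.3600 = 2.6954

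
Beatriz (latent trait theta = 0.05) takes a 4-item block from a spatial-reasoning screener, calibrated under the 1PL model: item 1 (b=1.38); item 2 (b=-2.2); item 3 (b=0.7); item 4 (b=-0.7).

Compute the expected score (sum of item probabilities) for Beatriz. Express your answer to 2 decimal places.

P(theta) = 1 / (1 + exp(−(theta − b)))
P_1 = 1/(1+e^{1.3300}) = 0.2092
P_2 = 1/(1+e^{-2.2500}) = 0.9047
P_3 = 1/(1+e^{0.6500}) = 0.3430
P_4 = 1/(1+e^{-0.7500}) = 0.6792
E[score] = 0.2092 + 0.9047 + 0.3430 + 0.6792 = 2.1360

2.14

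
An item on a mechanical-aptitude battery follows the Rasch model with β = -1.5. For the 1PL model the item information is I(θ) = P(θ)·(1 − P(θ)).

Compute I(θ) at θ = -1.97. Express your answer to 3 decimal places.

0.237

P = 1/(1+e^{0.4700}) = 0.3846
P(1−P) = 0.3846 × 0.6154 = 0.2367
I = P(1−P) = 0.23669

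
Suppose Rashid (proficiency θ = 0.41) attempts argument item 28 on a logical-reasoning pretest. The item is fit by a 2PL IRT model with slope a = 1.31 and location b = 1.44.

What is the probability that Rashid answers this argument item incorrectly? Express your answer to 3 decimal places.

0.794

P(θ) = 1 / (1 + exp(−a(θ − b)))
Exponent: 1.31 × (0.41 − 1.44) = -1.3493
1/(1 + e^{1.3493}) = 0.2060
P(incorrect) = 1 − 0.2060 = 0.7940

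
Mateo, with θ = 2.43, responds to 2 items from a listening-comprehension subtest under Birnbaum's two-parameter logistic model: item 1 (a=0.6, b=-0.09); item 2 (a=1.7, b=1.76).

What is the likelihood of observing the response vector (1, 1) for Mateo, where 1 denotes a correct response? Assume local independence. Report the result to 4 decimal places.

P(θ) = 1 / (1 + exp(−a(θ − b)))
P_1 = 1/(1+e^{-1.5120}) = 0.8194
P_2 = 1/(1+e^{-1.1390}) = 0.7575
L = P_1 × P_2 = 0.8194 × 0.7575 = 0.62066

0.6207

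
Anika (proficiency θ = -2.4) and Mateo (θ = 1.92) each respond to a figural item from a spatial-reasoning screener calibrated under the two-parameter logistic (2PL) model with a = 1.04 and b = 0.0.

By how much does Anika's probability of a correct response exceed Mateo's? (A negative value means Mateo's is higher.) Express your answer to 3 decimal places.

P(θ) = 1 / (1 + exp(−a(θ − b)))
P(Anika) = 0.0761  [exponent -2.4960]
P(Mateo) = 0.8805  [exponent 1.9968]
Difference = 0.0761 − 0.8805 = -0.8043

-0.804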